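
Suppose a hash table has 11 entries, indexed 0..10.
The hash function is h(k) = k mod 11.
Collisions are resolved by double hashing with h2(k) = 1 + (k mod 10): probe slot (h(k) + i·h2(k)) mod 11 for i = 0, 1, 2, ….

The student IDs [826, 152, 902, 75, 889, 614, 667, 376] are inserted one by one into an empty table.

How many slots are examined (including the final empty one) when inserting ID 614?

2

826 hashes to 1; slot 1 is free -> place at 1.
152 hashes to 9; slot 9 is free -> place at 9.
902 hashes to 0; slot 0 is free -> place at 0.
75 hashes to 9, h2=6; 9 taken -> place at 4.
889 hashes to 9, h2=10; 9 taken -> place at 8.
614 hashes to 9, h2=5; 9 taken -> place at 3.
667 hashes to 7; slot 7 is free -> place at 7.
376 hashes to 2; slot 2 is free -> place at 2.
Table: [902, 826, 376, 614, 75, ., ., 667, 889, 152, .]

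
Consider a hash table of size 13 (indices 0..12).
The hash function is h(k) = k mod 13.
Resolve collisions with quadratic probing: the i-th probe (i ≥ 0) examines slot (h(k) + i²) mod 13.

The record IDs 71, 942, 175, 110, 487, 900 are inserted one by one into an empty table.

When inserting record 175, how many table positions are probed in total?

71: h=6 → slot 6
942: h=6, probe 6,7 → slot 7
175: h=6, probe 6,7,10 → slot 10
110: h=6, probe 6,7,10,2 → slot 2
487: h=6, probe 6,7,10,2,9 → slot 9
900: h=3 → slot 3
Table: [_, _, 110, 900, _, _, 71, 942, _, 487, 175, _, _]

3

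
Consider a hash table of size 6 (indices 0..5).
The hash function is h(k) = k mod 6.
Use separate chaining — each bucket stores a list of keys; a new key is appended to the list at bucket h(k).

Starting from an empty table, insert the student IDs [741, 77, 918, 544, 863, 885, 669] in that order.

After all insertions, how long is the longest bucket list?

3

741 → bucket 3
77 → bucket 5
918 → bucket 0
544 → bucket 4
863 → bucket 5 (collision)
885 → bucket 3 (collision)
669 → bucket 3 (collision)
Final buckets:
0: 918
1: -
2: -
3: 741 -> 885 -> 669
4: 544
5: 77 -> 863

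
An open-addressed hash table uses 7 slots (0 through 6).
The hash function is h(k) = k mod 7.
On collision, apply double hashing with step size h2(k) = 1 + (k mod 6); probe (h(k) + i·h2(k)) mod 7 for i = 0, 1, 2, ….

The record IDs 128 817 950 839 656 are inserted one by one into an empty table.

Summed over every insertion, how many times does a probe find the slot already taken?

3

128: h=2 -> slot 2
817: h=5 -> slot 5
950: h=5, h2=3, probe 5,1 -> slot 1
839: h=6 -> slot 6
656: h=5, h2=3, probe 5,1,4 -> slot 4
Table: [., 950, 128, ., 656, 817, 839]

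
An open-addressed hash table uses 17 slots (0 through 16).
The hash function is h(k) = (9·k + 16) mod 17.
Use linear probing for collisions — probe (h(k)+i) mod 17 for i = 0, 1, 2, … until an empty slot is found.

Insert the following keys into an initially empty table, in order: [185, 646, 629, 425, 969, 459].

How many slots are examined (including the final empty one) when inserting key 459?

5

Insert 185: h=15, slot 15 empty -> index 15.
Insert 646: h=16, slot 16 empty -> index 16.
Insert 629: h=16, slot 16 occupied -> index 0.
Insert 425: h=16, slots 16,0 occupied -> index 1.
Insert 969: h=16, slots 16,0,1 occupied -> index 2.
Insert 459: h=16, slots 16,0,1,2 occupied -> index 3.
Table: [629, 425, 969, 459, -, -, -, -, -, -, -, -, -, -, -, 185, 646]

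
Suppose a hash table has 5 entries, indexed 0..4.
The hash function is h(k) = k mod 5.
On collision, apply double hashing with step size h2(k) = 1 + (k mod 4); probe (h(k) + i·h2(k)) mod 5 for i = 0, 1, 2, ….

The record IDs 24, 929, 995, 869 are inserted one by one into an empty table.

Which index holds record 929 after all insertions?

1

Insert 24: h=4, slot 4 empty -> index 4.
Insert 929: h=4, h2=2, slot 4 occupied -> index 1.
Insert 995: h=0, slot 0 empty -> index 0.
Insert 869: h=4, h2=2, slots 4,1 occupied -> index 3.
Table: [995, 929, _, 869, 24]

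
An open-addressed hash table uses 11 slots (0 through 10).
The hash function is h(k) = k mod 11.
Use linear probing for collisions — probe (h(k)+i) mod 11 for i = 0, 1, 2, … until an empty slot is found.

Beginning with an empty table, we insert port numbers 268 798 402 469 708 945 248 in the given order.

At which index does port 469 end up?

8

268 hashes to 4; slot 4 is free -> place at 4.
798 hashes to 6; slot 6 is free -> place at 6.
402 hashes to 6; 6 taken -> place at 7.
469 hashes to 7; 7 taken -> place at 8.
708 hashes to 4; 4 taken -> place at 5.
945 hashes to 10; slot 10 is free -> place at 10.
248 hashes to 6; 6,7,8 taken -> place at 9.
Table: [_, _, _, _, 268, 708, 798, 402, 469, 248, 945]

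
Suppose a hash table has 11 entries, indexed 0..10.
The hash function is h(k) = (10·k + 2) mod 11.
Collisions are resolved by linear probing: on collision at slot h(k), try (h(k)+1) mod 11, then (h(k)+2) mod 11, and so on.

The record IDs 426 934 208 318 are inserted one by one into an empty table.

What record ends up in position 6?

318

426 hashes to 5; slot 5 is free => place at 5.
934 hashes to 3; slot 3 is free => place at 3.
208 hashes to 3; 3 taken => place at 4.
318 hashes to 3; 3,4,5 taken => place at 6.
Table: [∅, ∅, ∅, 934, 208, 426, 318, ∅, ∅, ∅, ∅]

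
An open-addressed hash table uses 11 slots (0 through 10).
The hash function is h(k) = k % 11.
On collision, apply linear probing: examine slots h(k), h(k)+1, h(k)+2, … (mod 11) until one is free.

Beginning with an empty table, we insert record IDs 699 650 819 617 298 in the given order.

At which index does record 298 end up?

3

Insert 699: h=6, slot 6 empty → index 6.
Insert 650: h=1, slot 1 empty → index 1.
Insert 819: h=5, slot 5 empty → index 5.
Insert 617: h=1, slot 1 occupied → index 2.
Insert 298: h=1, slots 1,2 occupied → index 3.
Table: [-, 650, 617, 298, -, 819, 699, -, -, -, -]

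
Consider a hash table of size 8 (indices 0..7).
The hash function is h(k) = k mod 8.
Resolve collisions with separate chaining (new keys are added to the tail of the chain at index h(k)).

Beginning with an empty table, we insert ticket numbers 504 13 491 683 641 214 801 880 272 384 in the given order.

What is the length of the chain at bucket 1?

Insert 504: h=0, bucket 0 empty → new chain.
Insert 13: h=5, bucket 5 empty → new chain.
Insert 491: h=3, bucket 3 empty → new chain.
Insert 683: h=3, bucket 3 nonempty → append to chain.
Insert 641: h=1, bucket 1 empty → new chain.
Insert 214: h=6, bucket 6 empty → new chain.
Insert 801: h=1, bucket 1 nonempty → append to chain.
Insert 880: h=0, bucket 0 nonempty → append to chain.
Insert 272: h=0, bucket 0 nonempty → append to chain.
Insert 384: h=0, bucket 0 nonempty → append to chain.
Final buckets:
0: 504 -> 880 -> 272 -> 384
1: 641 -> 801
2: -
3: 491 -> 683
4: -
5: 13
6: 214
7: -

2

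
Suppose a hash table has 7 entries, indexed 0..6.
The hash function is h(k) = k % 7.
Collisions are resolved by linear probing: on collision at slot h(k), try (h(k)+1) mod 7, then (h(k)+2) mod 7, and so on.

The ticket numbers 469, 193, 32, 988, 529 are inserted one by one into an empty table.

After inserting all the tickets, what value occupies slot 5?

469 hashes to 0; slot 0 is free → place at 0.
193 hashes to 4; slot 4 is free → place at 4.
32 hashes to 4; 4 taken → place at 5.
988 hashes to 1; slot 1 is free → place at 1.
529 hashes to 4; 4,5 taken → place at 6.
Table: [469, 988, _, _, 193, 32, 529]

32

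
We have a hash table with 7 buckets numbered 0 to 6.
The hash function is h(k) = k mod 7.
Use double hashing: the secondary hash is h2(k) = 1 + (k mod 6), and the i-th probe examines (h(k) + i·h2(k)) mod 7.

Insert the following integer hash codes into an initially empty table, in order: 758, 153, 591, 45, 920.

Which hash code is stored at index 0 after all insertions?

Insert 758: h=2, slot 2 empty => index 2.
Insert 153: h=6, slot 6 empty => index 6.
Insert 591: h=3, slot 3 empty => index 3.
Insert 45: h=3, h2=4, slot 3 occupied => index 0.
Insert 920: h=3, h2=3, slots 3,6,2 occupied => index 5.
Table: [45, ., 758, 591, ., 920, 153]

45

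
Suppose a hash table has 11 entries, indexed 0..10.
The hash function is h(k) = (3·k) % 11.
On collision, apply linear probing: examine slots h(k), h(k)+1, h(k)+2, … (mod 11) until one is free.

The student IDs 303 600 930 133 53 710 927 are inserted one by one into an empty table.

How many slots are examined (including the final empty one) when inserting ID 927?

303 hashes to 7; slot 7 is free -> place at 7.
600 hashes to 7; 7 taken -> place at 8.
930 hashes to 7; 7,8 taken -> place at 9.
133 hashes to 3; slot 3 is free -> place at 3.
53 hashes to 5; slot 5 is free -> place at 5.
710 hashes to 7; 7,8,9 taken -> place at 10.
927 hashes to 9; 9,10 taken -> place at 0.
Table: [927, ., ., 133, ., 53, ., 303, 600, 930, 710]

3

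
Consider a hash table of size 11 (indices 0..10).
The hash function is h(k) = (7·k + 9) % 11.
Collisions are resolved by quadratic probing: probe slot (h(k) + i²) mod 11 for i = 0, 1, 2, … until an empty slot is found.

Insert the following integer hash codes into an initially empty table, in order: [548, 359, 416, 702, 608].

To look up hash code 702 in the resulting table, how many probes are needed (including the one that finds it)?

3

548: h=6 -> slot 6
359: h=3 -> slot 3
416: h=6, probe 6,7 -> slot 7
702: h=6, probe 6,7,10 -> slot 10
608: h=8 -> slot 8
Table: [-, -, -, 359, -, -, 548, 416, 608, -, 702]
Lookup 702: h=6, probe 6,7,10 → found at 10.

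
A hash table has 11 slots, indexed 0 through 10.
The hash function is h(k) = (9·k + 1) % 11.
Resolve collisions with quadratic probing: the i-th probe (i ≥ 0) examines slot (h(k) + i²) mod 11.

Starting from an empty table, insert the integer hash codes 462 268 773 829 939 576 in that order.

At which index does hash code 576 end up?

462: h=1 -> slot 1
268: h=4 -> slot 4
773: h=6 -> slot 6
829: h=4, probe 4,5 -> slot 5
939: h=4, probe 4,5,8 -> slot 8
576: h=4, probe 4,5,8,2 -> slot 2
Table: [∅, 462, 576, ∅, 268, 829, 773, ∅, 939, ∅, ∅]

2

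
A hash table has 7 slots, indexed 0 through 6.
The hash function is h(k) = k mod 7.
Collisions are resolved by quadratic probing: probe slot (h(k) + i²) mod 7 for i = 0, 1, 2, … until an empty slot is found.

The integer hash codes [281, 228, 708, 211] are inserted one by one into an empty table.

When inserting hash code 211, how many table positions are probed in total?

3

281: h=1 => slot 1
228: h=4 => slot 4
708: h=1, probe 1,2 => slot 2
211: h=1, probe 1,2,5 => slot 5
Table: [∅, 281, 708, ∅, 228, 211, ∅]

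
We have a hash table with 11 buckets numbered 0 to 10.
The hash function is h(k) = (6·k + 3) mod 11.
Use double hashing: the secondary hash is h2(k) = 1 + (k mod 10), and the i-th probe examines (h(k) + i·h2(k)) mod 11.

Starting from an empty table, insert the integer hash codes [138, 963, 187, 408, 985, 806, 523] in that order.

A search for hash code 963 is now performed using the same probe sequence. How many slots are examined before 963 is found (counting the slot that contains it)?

138: h=6 -> slot 6
963: h=6, h2=4, probe 6,10 -> slot 10
187: h=3 -> slot 3
408: h=9 -> slot 9
985: h=6, h2=6, probe 6,1 -> slot 1
806: h=10, h2=7, probe 10,6,2 -> slot 2
523: h=6, h2=4, probe 6,10,3,7 -> slot 7
Table: [—, 985, 806, 187, —, —, 138, 523, —, 408, 963]
Lookup 963: h=6, h2=4, probe 6,10 → found at 10.

2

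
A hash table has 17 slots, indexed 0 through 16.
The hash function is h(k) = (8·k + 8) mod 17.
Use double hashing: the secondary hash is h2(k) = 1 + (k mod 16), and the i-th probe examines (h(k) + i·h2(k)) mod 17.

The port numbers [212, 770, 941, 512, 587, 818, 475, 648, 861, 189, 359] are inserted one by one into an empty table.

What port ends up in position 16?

648

212 hashes to 4; slot 4 is free → place at 4.
770 hashes to 14; slot 14 is free → place at 14.
941 hashes to 5; slot 5 is free → place at 5.
512 hashes to 7; slot 7 is free → place at 7.
587 hashes to 12; slot 12 is free → place at 12.
818 hashes to 7, h2=3; 7 taken → place at 10.
475 hashes to 0; slot 0 is free → place at 0.
648 hashes to 7, h2=9; 7 taken → place at 16.
861 hashes to 11; slot 11 is free → place at 11.
189 hashes to 7, h2=14; 7,4 taken → place at 1.
359 hashes to 7, h2=8; 7 taken → place at 15.
Table: [475, 189, ∅, ∅, 212, 941, ∅, 512, ∅, ∅, 818, 861, 587, ∅, 770, 359, 648]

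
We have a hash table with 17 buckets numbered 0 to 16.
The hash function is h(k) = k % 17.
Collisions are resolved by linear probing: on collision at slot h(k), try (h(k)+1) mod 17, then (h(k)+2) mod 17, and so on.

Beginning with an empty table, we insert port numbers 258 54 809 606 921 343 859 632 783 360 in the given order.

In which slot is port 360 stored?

Insert 258: h=3, slot 3 empty -> index 3.
Insert 54: h=3, slot 3 occupied -> index 4.
Insert 809: h=10, slot 10 empty -> index 10.
Insert 606: h=11, slot 11 empty -> index 11.
Insert 921: h=3, slots 3,4 occupied -> index 5.
Insert 343: h=3, slots 3,4,5 occupied -> index 6.
Insert 859: h=9, slot 9 empty -> index 9.
Insert 632: h=3, slots 3,4,5,6 occupied -> index 7.
Insert 783: h=1, slot 1 empty -> index 1.
Insert 360: h=3, slots 3,4,5,6,7 occupied -> index 8.
Table: [_, 783, _, 258, 54, 921, 343, 632, 360, 859, 809, 606, _, _, _, _, _]

8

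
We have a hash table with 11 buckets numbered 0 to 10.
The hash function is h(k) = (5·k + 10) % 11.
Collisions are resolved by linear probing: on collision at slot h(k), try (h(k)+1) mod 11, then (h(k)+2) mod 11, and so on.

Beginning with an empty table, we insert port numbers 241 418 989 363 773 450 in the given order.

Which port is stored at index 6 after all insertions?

989

Insert 241: h=5, slot 5 empty → index 5.
Insert 418: h=10, slot 10 empty → index 10.
Insert 989: h=5, slot 5 occupied → index 6.
Insert 363: h=10, slot 10 occupied → index 0.
Insert 773: h=3, slot 3 empty → index 3.
Insert 450: h=5, slots 5,6 occupied → index 7.
Table: [363, -, -, 773, -, 241, 989, 450, -, -, 418]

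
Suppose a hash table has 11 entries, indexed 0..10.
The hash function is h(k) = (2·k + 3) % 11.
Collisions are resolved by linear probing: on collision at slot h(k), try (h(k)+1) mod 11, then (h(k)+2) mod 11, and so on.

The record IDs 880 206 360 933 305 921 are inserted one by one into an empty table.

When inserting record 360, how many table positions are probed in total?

880 hashes to 3; slot 3 is free → place at 3.
206 hashes to 8; slot 8 is free → place at 8.
360 hashes to 8; 8 taken → place at 9.
933 hashes to 10; slot 10 is free → place at 10.
305 hashes to 8; 8,9,10 taken → place at 0.
921 hashes to 8; 8,9,10,0 taken → place at 1.
Table: [305, 921, _, 880, _, _, _, _, 206, 360, 933]

2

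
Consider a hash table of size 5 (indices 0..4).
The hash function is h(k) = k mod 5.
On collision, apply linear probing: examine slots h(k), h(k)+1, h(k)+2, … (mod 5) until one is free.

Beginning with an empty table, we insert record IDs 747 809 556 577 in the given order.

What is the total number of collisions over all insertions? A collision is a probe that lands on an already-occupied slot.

1

747 hashes to 2; slot 2 is free → place at 2.
809 hashes to 4; slot 4 is free → place at 4.
556 hashes to 1; slot 1 is free → place at 1.
577 hashes to 2; 2 taken → place at 3.
Table: [-, 556, 747, 577, 809]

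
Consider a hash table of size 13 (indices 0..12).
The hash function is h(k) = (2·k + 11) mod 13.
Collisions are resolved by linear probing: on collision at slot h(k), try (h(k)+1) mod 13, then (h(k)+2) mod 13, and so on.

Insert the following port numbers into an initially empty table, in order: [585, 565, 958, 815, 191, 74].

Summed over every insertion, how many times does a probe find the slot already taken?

585 hashes to 11; slot 11 is free => place at 11.
565 hashes to 10; slot 10 is free => place at 10.
958 hashes to 3; slot 3 is free => place at 3.
815 hashes to 3; 3 taken => place at 4.
191 hashes to 3; 3,4 taken => place at 5.
74 hashes to 3; 3,4,5 taken => place at 6.
Table: [., ., ., 958, 815, 191, 74, ., ., ., 565, 585, .]

6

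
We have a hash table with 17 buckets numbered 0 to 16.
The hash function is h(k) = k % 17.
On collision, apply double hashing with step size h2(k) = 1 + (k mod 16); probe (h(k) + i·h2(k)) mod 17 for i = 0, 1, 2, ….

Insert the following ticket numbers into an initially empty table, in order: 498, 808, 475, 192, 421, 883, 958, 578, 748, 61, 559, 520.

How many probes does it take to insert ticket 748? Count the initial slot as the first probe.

5

498 hashes to 5; slot 5 is free → place at 5.
808 hashes to 9; slot 9 is free → place at 9.
475 hashes to 16; slot 16 is free → place at 16.
192 hashes to 5, h2=1; 5 taken → place at 6.
421 hashes to 13; slot 13 is free → place at 13.
883 hashes to 16, h2=4; 16 taken → place at 3.
958 hashes to 6, h2=15; 6 taken → place at 4.
578 hashes to 0; slot 0 is free → place at 0.
748 hashes to 0, h2=13; 0,13,9,5 taken → place at 1.
61 hashes to 10; slot 10 is free → place at 10.
559 hashes to 15; slot 15 is free → place at 15.
520 hashes to 10, h2=9; 10 taken → place at 2.
Table: [578, 748, 520, 883, 958, 498, 192, _, _, 808, 61, _, _, 421, _, 559, 475]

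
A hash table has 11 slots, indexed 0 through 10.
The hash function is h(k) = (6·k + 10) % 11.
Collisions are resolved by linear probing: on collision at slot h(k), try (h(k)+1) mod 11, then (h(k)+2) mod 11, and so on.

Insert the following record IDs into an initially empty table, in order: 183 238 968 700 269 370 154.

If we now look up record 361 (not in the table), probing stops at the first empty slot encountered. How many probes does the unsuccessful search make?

183: h=8 → slot 8
238: h=8, probe 8,9 → slot 9
968: h=10 → slot 10
700: h=8, probe 8,9,10,0 → slot 0
269: h=7 → slot 7
370: h=8, probe 8,9,10,0,1 → slot 1
154: h=10, probe 10,0,1,2 → slot 2
Table: [700, 370, 154, —, —, —, —, 269, 183, 238, 968]
Lookup 361: h=9, probe 9,10,0,1,2,3 → slot 3 empty, not found.

6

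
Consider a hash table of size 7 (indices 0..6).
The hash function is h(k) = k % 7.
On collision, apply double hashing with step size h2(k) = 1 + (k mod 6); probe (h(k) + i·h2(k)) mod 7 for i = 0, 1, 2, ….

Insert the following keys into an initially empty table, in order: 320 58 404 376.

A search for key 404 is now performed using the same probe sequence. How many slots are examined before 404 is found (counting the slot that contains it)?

Insert 320: h=5, slot 5 empty => index 5.
Insert 58: h=2, slot 2 empty => index 2.
Insert 404: h=5, h2=3, slot 5 occupied => index 1.
Insert 376: h=5, h2=5, slot 5 occupied => index 3.
Table: [., 404, 58, 376, ., 320, .]
Lookup 404: h=5, h2=3, probe 5,1 → found at 1.

2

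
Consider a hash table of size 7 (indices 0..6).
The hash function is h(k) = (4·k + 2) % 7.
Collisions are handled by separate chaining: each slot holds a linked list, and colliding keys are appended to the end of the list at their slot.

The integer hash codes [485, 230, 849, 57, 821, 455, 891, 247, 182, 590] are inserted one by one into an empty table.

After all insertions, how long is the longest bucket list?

6

Insert 485: h=3, bucket 3 empty → new chain.
Insert 230: h=5, bucket 5 empty → new chain.
Insert 849: h=3, bucket 3 nonempty → append to chain.
Insert 57: h=6, bucket 6 empty → new chain.
Insert 821: h=3, bucket 3 nonempty → append to chain.
Insert 455: h=2, bucket 2 empty → new chain.
Insert 891: h=3, bucket 3 nonempty → append to chain.
Insert 247: h=3, bucket 3 nonempty → append to chain.
Insert 182: h=2, bucket 2 nonempty → append to chain.
Insert 590: h=3, bucket 3 nonempty → append to chain.
Final buckets:
0: -
1: -
2: 455 -> 182
3: 485 -> 849 -> 821 -> 891 -> 247 -> 590
4: -
5: 230
6: 57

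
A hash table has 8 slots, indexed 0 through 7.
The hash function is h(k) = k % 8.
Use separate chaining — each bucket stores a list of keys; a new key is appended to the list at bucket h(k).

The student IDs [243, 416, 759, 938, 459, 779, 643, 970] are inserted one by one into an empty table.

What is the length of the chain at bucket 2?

Insert 243: h=3, bucket 3 empty → new chain.
Insert 416: h=0, bucket 0 empty → new chain.
Insert 759: h=7, bucket 7 empty → new chain.
Insert 938: h=2, bucket 2 empty → new chain.
Insert 459: h=3, bucket 3 nonempty → append to chain.
Insert 779: h=3, bucket 3 nonempty → append to chain.
Insert 643: h=3, bucket 3 nonempty → append to chain.
Insert 970: h=2, bucket 2 nonempty → append to chain.
Final buckets:
0: 416
1: _
2: 938 -> 970
3: 243 -> 459 -> 779 -> 643
4: _
5: _
6: _
7: 759

2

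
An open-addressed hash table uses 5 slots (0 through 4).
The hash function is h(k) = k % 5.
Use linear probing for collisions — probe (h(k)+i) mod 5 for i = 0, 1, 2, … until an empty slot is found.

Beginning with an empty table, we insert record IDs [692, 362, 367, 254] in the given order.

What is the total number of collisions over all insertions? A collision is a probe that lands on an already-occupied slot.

4

692: h=2 → slot 2
362: h=2, probe 2,3 → slot 3
367: h=2, probe 2,3,4 → slot 4
254: h=4, probe 4,0 → slot 0
Table: [254, —, 692, 362, 367]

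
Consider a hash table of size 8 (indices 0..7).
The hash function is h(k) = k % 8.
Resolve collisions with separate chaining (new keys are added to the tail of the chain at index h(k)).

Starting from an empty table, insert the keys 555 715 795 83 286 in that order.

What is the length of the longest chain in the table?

4

555 -> bucket 3
715 -> bucket 3 (collision)
795 -> bucket 3 (collision)
83 -> bucket 3 (collision)
286 -> bucket 6
Final buckets:
0: ∅
1: ∅
2: ∅
3: 555 -> 715 -> 795 -> 83
4: ∅
5: ∅
6: 286
7: ∅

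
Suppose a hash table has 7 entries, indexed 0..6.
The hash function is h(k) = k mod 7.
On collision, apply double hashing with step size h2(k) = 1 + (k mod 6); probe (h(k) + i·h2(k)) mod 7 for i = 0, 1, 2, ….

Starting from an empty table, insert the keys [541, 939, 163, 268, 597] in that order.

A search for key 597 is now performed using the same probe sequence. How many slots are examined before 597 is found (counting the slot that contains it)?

Insert 541: h=2, slot 2 empty => index 2.
Insert 939: h=1, slot 1 empty => index 1.
Insert 163: h=2, h2=2, slot 2 occupied => index 4.
Insert 268: h=2, h2=5, slot 2 occupied => index 0.
Insert 597: h=2, h2=4, slot 2 occupied => index 6.
Table: [268, 939, 541, —, 163, —, 597]
Lookup 597: h=2, h2=4, probe 2,6 → found at 6.

2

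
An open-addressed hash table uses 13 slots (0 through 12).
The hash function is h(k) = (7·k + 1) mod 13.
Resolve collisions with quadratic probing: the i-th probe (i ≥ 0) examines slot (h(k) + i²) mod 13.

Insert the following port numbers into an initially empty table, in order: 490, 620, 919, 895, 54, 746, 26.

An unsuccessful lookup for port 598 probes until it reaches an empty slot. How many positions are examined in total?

490 hashes to 12; slot 12 is free → place at 12.
620 hashes to 12; 12 taken → place at 0.
919 hashes to 12; 12,0 taken → place at 3.
895 hashes to 0; 0 taken → place at 1.
54 hashes to 2; slot 2 is free → place at 2.
746 hashes to 10; slot 10 is free → place at 10.
26 hashes to 1; 1,2 taken → place at 5.
Table: [620, 895, 54, 919, ∅, 26, ∅, ∅, ∅, ∅, 746, ∅, 490]
Lookup 598: h=1, probe 1,2,5,10,4 → slot 4 empty, not found.

5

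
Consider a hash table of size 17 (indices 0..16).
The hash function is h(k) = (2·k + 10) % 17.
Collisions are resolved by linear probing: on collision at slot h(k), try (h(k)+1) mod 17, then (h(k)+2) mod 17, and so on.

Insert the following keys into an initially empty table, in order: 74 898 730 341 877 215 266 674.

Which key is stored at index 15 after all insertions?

74: h=5 → slot 5
898: h=4 → slot 4
730: h=8 → slot 8
341: h=12 → slot 12
877: h=13 → slot 13
215: h=15 → slot 15
266: h=15, probe 15,16 → slot 16
674: h=15, probe 15,16,0 → slot 0
Table: [674, —, —, —, 898, 74, —, —, 730, —, —, —, 341, 877, —, 215, 266]

215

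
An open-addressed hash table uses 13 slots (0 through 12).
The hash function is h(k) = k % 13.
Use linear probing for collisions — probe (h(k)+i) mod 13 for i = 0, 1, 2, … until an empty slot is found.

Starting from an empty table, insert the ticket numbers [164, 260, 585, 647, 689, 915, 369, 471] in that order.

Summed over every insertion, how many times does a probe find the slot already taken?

4

164: h=8 → slot 8
260: h=0 → slot 0
585: h=0, probe 0,1 → slot 1
647: h=10 → slot 10
689: h=0, probe 0,1,2 → slot 2
915: h=5 → slot 5
369: h=5, probe 5,6 → slot 6
471: h=3 → slot 3
Table: [260, 585, 689, 471, -, 915, 369, -, 164, -, 647, -, -]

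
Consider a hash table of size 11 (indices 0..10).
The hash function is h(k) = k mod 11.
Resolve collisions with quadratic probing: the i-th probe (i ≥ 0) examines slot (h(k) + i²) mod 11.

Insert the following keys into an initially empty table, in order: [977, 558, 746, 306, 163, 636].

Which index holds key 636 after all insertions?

3

Insert 977: h=9, slot 9 empty → index 9.
Insert 558: h=8, slot 8 empty → index 8.
Insert 746: h=9, slot 9 occupied → index 10.
Insert 306: h=9, slots 9,10 occupied → index 2.
Insert 163: h=9, slots 9,10,2 occupied → index 7.
Insert 636: h=9, slots 9,10,2,7 occupied → index 3.
Table: [∅, ∅, 306, 636, ∅, ∅, ∅, 163, 558, 977, 746]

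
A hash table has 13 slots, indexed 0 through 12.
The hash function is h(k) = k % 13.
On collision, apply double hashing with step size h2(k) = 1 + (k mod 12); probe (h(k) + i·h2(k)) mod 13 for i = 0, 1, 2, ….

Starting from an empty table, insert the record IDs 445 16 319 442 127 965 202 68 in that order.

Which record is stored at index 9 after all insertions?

Insert 445: h=3, slot 3 empty -> index 3.
Insert 16: h=3, h2=5, slot 3 occupied -> index 8.
Insert 319: h=7, slot 7 empty -> index 7.
Insert 442: h=0, slot 0 empty -> index 0.
Insert 127: h=10, slot 10 empty -> index 10.
Insert 965: h=3, h2=6, slot 3 occupied -> index 9.
Insert 202: h=7, h2=11, slot 7 occupied -> index 5.
Insert 68: h=3, h2=9, slot 3 occupied -> index 12.
Table: [442, ., ., 445, ., 202, ., 319, 16, 965, 127, ., 68]

965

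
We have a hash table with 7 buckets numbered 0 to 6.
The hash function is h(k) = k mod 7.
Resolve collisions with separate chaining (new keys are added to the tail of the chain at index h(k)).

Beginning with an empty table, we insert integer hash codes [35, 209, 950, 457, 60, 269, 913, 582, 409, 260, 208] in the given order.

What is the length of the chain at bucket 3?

3

35 → bucket 0
209 → bucket 6
950 → bucket 5
457 → bucket 2
60 → bucket 4
269 → bucket 3
913 → bucket 3 (collision)
582 → bucket 1
409 → bucket 3 (collision)
260 → bucket 1 (collision)
208 → bucket 5 (collision)
Final buckets:
0: 35
1: 582 -> 260
2: 457
3: 269 -> 913 -> 409
4: 60
5: 950 -> 208
6: 209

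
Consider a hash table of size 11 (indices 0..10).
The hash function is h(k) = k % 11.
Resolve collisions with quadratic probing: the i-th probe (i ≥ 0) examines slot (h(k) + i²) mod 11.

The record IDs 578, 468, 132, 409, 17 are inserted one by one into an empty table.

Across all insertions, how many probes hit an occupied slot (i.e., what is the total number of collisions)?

3

578: h=6 => slot 6
468: h=6, probe 6,7 => slot 7
132: h=0 => slot 0
409: h=2 => slot 2
17: h=6, probe 6,7,10 => slot 10
Table: [132, -, 409, -, -, -, 578, 468, -, -, 17]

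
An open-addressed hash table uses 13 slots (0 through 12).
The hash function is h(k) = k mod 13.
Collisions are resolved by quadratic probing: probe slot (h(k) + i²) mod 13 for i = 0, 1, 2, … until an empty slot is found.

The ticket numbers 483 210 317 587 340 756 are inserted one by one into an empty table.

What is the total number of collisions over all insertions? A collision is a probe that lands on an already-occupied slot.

483: h=2 → slot 2
210: h=2, probe 2,3 → slot 3
317: h=5 → slot 5
587: h=2, probe 2,3,6 → slot 6
340: h=2, probe 2,3,6,11 → slot 11
756: h=2, probe 2,3,6,11,5,1 → slot 1
Table: [_, 756, 483, 210, _, 317, 587, _, _, _, _, 340, _]

11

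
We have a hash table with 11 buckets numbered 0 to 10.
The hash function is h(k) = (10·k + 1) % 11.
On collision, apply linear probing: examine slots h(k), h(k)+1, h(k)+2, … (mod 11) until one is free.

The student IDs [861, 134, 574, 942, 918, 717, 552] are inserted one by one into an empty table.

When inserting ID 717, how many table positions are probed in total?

Insert 861: h=9, slot 9 empty => index 9.
Insert 134: h=10, slot 10 empty => index 10.
Insert 574: h=10, slot 10 occupied => index 0.
Insert 942: h=5, slot 5 empty => index 5.
Insert 918: h=7, slot 7 empty => index 7.
Insert 717: h=10, slots 10,0 occupied => index 1.
Insert 552: h=10, slots 10,0,1 occupied => index 2.
Table: [574, 717, 552, _, _, 942, _, 918, _, 861, 134]

3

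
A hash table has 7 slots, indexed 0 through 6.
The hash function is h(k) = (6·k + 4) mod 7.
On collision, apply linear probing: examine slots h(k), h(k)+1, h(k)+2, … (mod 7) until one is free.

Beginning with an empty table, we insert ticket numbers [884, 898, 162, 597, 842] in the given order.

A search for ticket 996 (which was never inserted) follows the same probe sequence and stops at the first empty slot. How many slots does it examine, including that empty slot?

6

Insert 884: h=2, slot 2 empty => index 2.
Insert 898: h=2, slot 2 occupied => index 3.
Insert 162: h=3, slot 3 occupied => index 4.
Insert 597: h=2, slots 2,3,4 occupied => index 5.
Insert 842: h=2, slots 2,3,4,5 occupied => index 6.
Table: [., ., 884, 898, 162, 597, 842]
Lookup 996: h=2, probe 2,3,4,5,6,0 → slot 0 empty, not found.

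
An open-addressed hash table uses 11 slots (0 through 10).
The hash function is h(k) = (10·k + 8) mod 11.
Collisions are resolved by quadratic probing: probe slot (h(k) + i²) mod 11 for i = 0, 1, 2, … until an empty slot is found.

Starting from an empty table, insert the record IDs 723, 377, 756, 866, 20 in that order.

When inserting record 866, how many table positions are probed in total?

Insert 723: h=0, slot 0 empty => index 0.
Insert 377: h=5, slot 5 empty => index 5.
Insert 756: h=0, slot 0 occupied => index 1.
Insert 866: h=0, slots 0,1 occupied => index 4.
Insert 20: h=10, slot 10 empty => index 10.
Table: [723, 756, ∅, ∅, 866, 377, ∅, ∅, ∅, ∅, 20]

3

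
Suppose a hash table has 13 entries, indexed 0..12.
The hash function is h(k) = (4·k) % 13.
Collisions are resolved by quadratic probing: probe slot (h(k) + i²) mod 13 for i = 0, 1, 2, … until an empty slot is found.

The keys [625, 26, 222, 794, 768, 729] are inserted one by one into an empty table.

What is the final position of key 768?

625: h=4 -> slot 4
26: h=0 -> slot 0
222: h=4, probe 4,5 -> slot 5
794: h=4, probe 4,5,8 -> slot 8
768: h=4, probe 4,5,8,0,7 -> slot 7
729: h=4, probe 4,5,8,0,7,3 -> slot 3
Table: [26, —, —, 729, 625, 222, —, 768, 794, —, —, —, —]

7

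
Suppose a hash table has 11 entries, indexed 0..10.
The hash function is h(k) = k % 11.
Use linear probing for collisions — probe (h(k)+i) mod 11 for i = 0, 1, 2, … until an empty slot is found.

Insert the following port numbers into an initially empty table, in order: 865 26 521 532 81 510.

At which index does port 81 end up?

Insert 865: h=7, slot 7 empty -> index 7.
Insert 26: h=4, slot 4 empty -> index 4.
Insert 521: h=4, slot 4 occupied -> index 5.
Insert 532: h=4, slots 4,5 occupied -> index 6.
Insert 81: h=4, slots 4,5,6,7 occupied -> index 8.
Insert 510: h=4, slots 4,5,6,7,8 occupied -> index 9.
Table: [∅, ∅, ∅, ∅, 26, 521, 532, 865, 81, 510, ∅]

8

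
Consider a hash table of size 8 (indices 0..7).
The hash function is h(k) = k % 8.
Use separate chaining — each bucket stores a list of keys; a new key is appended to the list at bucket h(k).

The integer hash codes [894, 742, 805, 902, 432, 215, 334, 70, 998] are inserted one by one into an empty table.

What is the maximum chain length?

894 -> bucket 6
742 -> bucket 6 (collision)
805 -> bucket 5
902 -> bucket 6 (collision)
432 -> bucket 0
215 -> bucket 7
334 -> bucket 6 (collision)
70 -> bucket 6 (collision)
998 -> bucket 6 (collision)
Final buckets:
0: 432
1: —
2: —
3: —
4: —
5: 805
6: 894 -> 742 -> 902 -> 334 -> 70 -> 998
7: 215

6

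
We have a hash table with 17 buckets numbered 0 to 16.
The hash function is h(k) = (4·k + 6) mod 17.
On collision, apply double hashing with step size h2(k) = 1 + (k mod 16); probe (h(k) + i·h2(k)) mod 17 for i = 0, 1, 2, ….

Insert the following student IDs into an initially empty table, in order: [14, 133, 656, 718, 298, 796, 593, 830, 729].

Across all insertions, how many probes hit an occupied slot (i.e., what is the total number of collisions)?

14: h=11 -> slot 11
133: h=11, h2=6, probe 11,0 -> slot 0
656: h=12 -> slot 12
718: h=5 -> slot 5
298: h=8 -> slot 8
796: h=11, h2=13, probe 11,7 -> slot 7
593: h=15 -> slot 15
830: h=11, h2=15, probe 11,9 -> slot 9
729: h=15, h2=10, probe 15,8,1 -> slot 1
Table: [133, 729, ∅, ∅, ∅, 718, ∅, 796, 298, 830, ∅, 14, 656, ∅, ∅, 593, ∅]

5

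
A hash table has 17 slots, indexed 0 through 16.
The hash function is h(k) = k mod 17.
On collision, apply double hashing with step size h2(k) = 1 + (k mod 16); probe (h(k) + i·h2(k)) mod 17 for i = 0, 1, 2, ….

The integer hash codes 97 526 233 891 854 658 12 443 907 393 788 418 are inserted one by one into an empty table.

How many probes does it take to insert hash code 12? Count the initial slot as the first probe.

97 hashes to 12; slot 12 is free => place at 12.
526 hashes to 16; slot 16 is free => place at 16.
233 hashes to 12, h2=10; 12 taken => place at 5.
891 hashes to 7; slot 7 is free => place at 7.
854 hashes to 4; slot 4 is free => place at 4.
658 hashes to 12, h2=3; 12 taken => place at 15.
12 hashes to 12, h2=13; 12 taken => place at 8.
443 hashes to 1; slot 1 is free => place at 1.
907 hashes to 6; slot 6 is free => place at 6.
393 hashes to 2; slot 2 is free => place at 2.
788 hashes to 6, h2=5; 6 taken => place at 11.
418 hashes to 10; slot 10 is free => place at 10.
Table: [∅, 443, 393, ∅, 854, 233, 907, 891, 12, ∅, 418, 788, 97, ∅, ∅, 658, 526]

2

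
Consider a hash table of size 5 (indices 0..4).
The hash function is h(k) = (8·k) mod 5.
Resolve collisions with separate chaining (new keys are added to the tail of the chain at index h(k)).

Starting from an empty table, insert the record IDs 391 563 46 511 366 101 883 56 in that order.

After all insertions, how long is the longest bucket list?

6

391 → bucket 3
563 → bucket 4
46 → bucket 3 (collision)
511 → bucket 3 (collision)
366 → bucket 3 (collision)
101 → bucket 3 (collision)
883 → bucket 4 (collision)
56 → bucket 3 (collision)
Final buckets:
0: -
1: -
2: -
3: 391 -> 46 -> 511 -> 366 -> 101 -> 56
4: 563 -> 883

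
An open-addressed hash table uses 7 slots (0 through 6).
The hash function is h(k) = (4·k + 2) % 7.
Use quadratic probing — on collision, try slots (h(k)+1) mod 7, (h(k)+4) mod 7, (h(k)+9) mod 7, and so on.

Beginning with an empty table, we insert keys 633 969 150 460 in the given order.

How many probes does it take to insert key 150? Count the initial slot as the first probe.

3

633 hashes to 0; slot 0 is free → place at 0.
969 hashes to 0; 0 taken → place at 1.
150 hashes to 0; 0,1 taken → place at 4.
460 hashes to 1; 1 taken → place at 2.
Table: [633, 969, 460, ., 150, ., .]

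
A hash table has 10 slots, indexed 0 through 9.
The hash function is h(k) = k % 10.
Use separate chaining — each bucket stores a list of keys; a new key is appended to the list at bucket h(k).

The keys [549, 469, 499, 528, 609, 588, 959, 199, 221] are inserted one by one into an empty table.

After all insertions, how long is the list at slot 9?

Insert 549: h=9, bucket 9 empty -> new chain.
Insert 469: h=9, bucket 9 nonempty -> append to chain.
Insert 499: h=9, bucket 9 nonempty -> append to chain.
Insert 528: h=8, bucket 8 empty -> new chain.
Insert 609: h=9, bucket 9 nonempty -> append to chain.
Insert 588: h=8, bucket 8 nonempty -> append to chain.
Insert 959: h=9, bucket 9 nonempty -> append to chain.
Insert 199: h=9, bucket 9 nonempty -> append to chain.
Insert 221: h=1, bucket 1 empty -> new chain.
Final buckets:
0: ∅
1: 221
2: ∅
3: ∅
4: ∅
5: ∅
6: ∅
7: ∅
8: 528 -> 588
9: 549 -> 469 -> 499 -> 609 -> 959 -> 199

6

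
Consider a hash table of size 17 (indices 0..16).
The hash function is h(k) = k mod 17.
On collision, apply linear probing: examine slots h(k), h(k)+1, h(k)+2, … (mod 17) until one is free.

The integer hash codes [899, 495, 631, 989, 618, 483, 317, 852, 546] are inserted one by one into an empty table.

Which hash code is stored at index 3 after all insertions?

Insert 899: h=15, slot 15 empty → index 15.
Insert 495: h=2, slot 2 empty → index 2.
Insert 631: h=2, slot 2 occupied → index 3.
Insert 989: h=3, slot 3 occupied → index 4.
Insert 618: h=6, slot 6 empty → index 6.
Insert 483: h=7, slot 7 empty → index 7.
Insert 317: h=11, slot 11 empty → index 11.
Insert 852: h=2, slots 2,3,4 occupied → index 5.
Insert 546: h=2, slots 2,3,4,5,6,7 occupied → index 8.
Table: [-, -, 495, 631, 989, 852, 618, 483, 546, -, -, 317, -, -, -, 899, -]

631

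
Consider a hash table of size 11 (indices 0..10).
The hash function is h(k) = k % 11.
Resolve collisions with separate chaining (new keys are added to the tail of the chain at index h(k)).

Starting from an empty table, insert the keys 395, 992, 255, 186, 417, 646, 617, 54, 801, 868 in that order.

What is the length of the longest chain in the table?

Insert 395: h=10, bucket 10 empty -> new chain.
Insert 992: h=2, bucket 2 empty -> new chain.
Insert 255: h=2, bucket 2 nonempty -> append to chain.
Insert 186: h=10, bucket 10 nonempty -> append to chain.
Insert 417: h=10, bucket 10 nonempty -> append to chain.
Insert 646: h=8, bucket 8 empty -> new chain.
Insert 617: h=1, bucket 1 empty -> new chain.
Insert 54: h=10, bucket 10 nonempty -> append to chain.
Insert 801: h=9, bucket 9 empty -> new chain.
Insert 868: h=10, bucket 10 nonempty -> append to chain.
Final buckets:
0: -
1: 617
2: 992 -> 255
3: -
4: -
5: -
6: -
7: -
8: 646
9: 801
10: 395 -> 186 -> 417 -> 54 -> 868

5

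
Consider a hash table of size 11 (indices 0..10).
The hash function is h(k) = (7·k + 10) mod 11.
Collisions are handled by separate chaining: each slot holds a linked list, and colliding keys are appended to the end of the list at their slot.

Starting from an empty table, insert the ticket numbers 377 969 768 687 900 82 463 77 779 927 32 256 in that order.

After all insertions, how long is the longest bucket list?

Insert 377: h=9, bucket 9 empty -> new chain.
Insert 969: h=6, bucket 6 empty -> new chain.
Insert 768: h=7, bucket 7 empty -> new chain.
Insert 687: h=1, bucket 1 empty -> new chain.
Insert 900: h=7, bucket 7 nonempty -> append to chain.
Insert 82: h=1, bucket 1 nonempty -> append to chain.
Insert 463: h=6, bucket 6 nonempty -> append to chain.
Insert 77: h=10, bucket 10 empty -> new chain.
Insert 779: h=7, bucket 7 nonempty -> append to chain.
Insert 927: h=9, bucket 9 nonempty -> append to chain.
Insert 32: h=3, bucket 3 empty -> new chain.
Insert 256: h=9, bucket 9 nonempty -> append to chain.
Final buckets:
0: .
1: 687 -> 82
2: .
3: 32
4: .
5: .
6: 969 -> 463
7: 768 -> 900 -> 779
8: .
9: 377 -> 927 -> 256
10: 77

3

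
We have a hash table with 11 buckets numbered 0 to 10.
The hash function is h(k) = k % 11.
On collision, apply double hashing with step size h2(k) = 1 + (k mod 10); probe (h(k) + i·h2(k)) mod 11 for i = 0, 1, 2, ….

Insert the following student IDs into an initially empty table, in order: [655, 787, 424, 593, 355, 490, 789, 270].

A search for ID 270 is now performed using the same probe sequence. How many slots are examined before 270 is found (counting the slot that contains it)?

7

655: h=6 → slot 6
787: h=6, h2=8, probe 6,3 → slot 3
424: h=6, h2=5, probe 6,0 → slot 0
593: h=10 → slot 10
355: h=3, h2=6, probe 3,9 → slot 9
490: h=6, h2=1, probe 6,7 → slot 7
789: h=8 → slot 8
270: h=6, h2=1, probe 6,7,8,9,10,0,1 → slot 1
Table: [424, 270, -, 787, -, -, 655, 490, 789, 355, 593]
Lookup 270: h=6, h2=1, probe 6,7,8,9,10,0,1 → found at 1.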